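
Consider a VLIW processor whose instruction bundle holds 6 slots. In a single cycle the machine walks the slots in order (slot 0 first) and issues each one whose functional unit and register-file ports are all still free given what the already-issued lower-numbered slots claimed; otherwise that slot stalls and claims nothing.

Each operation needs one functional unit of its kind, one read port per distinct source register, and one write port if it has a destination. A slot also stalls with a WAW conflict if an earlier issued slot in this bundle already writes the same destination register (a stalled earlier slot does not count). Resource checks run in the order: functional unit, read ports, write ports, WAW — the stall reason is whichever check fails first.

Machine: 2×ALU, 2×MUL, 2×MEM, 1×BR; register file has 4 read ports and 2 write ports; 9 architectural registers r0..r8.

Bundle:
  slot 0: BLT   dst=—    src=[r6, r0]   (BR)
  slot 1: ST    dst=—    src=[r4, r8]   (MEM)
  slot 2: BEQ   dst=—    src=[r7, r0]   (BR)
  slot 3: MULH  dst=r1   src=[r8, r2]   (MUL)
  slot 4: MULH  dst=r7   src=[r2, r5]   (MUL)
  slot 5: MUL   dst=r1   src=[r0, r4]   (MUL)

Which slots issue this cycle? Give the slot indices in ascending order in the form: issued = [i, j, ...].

issued = [0, 1]

(0) want 1×BR +2rd +0wr — yes → AL2|MU2|ME2|BR0|rd2|wr2
(1) want 1×MEM +2rd +0wr — yes → AL2|MU2|ME1|BR0|rd0|wr2
(2) want 1×BR +2rd +0wr — FU → AL2|MU2|ME1|BR0|rd0|wr2
(3) want 1×MUL +2rd +1wr — RD_PORT → AL2|MU2|ME1|BR0|rd0|wr2
(4) want 1×MUL +2rd +1wr — RD_PORT → AL2|MU2|ME1|BR0|rd0|wr2
(5) want 1×MUL +2rd +1wr — RD_PORT → AL2|MU2|ME1|BR0|rd0|wr2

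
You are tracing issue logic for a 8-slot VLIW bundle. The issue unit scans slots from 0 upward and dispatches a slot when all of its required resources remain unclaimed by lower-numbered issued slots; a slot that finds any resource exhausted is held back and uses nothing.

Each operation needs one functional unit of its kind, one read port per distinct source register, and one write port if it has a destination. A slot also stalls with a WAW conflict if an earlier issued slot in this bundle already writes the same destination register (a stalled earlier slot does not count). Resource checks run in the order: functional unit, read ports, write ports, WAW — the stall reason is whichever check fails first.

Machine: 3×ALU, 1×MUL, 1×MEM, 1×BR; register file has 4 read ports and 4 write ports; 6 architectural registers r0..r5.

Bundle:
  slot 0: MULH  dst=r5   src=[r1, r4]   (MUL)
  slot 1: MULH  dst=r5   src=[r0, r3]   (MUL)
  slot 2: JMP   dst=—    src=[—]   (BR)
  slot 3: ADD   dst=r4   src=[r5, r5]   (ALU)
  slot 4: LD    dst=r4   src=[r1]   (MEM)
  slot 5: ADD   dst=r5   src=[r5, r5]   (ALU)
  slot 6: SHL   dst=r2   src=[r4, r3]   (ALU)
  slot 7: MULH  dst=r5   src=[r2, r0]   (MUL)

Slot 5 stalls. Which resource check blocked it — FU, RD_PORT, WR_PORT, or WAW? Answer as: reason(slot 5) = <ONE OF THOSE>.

reason(slot 5) = WAW

slot 0 (MUL): ISSUE — free A3,Mu0,Ld1,B1 rp2 wp3
slot 1 (MUL): stall FU — free A3,Mu0,Ld1,B1 rp2 wp3
slot 2 (BR): ISSUE — free A3,Mu0,Ld1,B0 rp2 wp3
slot 3 (ALU): ISSUE — free A2,Mu0,Ld1,B0 rp1 wp2
slot 4 (MEM): stall WAW — free A2,Mu0,Ld1,B0 rp1 wp2
slot 5 (ALU): stall WAW — free A2,Mu0,Ld1,B0 rp1 wp2
slot 6 (ALU): stall RD_PORT — free A2,Mu0,Ld1,B0 rp1 wp2
slot 7 (MUL): stall FU — free A2,Mu0,Ld1,B0 rp1 wp2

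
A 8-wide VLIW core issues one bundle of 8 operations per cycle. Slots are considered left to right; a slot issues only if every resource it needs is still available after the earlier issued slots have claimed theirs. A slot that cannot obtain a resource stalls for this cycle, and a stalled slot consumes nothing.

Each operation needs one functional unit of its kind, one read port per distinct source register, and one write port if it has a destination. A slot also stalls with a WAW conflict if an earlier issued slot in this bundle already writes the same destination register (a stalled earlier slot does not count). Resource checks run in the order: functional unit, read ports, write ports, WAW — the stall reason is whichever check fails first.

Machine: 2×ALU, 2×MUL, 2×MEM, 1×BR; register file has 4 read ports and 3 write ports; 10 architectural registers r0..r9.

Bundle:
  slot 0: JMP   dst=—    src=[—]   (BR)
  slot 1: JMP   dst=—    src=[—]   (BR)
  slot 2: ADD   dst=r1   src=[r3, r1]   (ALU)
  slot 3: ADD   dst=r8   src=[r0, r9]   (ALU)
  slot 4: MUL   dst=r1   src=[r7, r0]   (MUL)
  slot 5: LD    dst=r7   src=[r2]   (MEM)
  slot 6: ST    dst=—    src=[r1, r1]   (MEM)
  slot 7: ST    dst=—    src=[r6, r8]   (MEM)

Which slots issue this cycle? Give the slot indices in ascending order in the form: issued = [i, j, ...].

issued = [0, 2, 3]

  0. BR ⇒ go  {2A/2Mu/2Ld/0B | 4r 3w}
  1. BR ⇒ no(FU)  {2A/2Mu/2Ld/0B | 4r 3w}
  2. ALU→r1 ⇒ go  {1A/2Mu/2Ld/0B | 2r 2w}
  3. ALU→r8 ⇒ go  {0A/2Mu/2Ld/0B | 0r 1w}
  4. MUL→r1 ⇒ no(RD_PORT)  {0A/2Mu/2Ld/0B | 0r 1w}
  5. MEM→r7 ⇒ no(RD_PORT)  {0A/2Mu/2Ld/0B | 0r 1w}
  6. MEM ⇒ no(RD_PORT)  {0A/2Mu/2Ld/0B | 0r 1w}
  7. MEM ⇒ no(RD_PORT)  {0A/2Mu/2Ld/0B | 0r 1w}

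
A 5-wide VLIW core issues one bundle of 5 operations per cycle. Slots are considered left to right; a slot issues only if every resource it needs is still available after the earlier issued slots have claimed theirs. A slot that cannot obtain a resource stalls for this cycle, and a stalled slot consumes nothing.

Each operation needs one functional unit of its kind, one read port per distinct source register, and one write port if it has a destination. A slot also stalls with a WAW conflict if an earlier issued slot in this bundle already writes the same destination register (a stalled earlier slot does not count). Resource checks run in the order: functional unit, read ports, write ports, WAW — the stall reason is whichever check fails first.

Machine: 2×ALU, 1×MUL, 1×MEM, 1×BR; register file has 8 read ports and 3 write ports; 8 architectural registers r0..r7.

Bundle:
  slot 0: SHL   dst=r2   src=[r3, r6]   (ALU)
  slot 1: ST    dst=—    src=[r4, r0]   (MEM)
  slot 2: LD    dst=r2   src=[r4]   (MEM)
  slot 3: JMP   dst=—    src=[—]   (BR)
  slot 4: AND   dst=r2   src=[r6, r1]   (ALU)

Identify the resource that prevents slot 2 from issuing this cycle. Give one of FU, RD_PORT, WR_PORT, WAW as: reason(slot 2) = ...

[0] ALU needs rd=2 wr=1: ok; after: ALU=1 MUL=1 MEM=1 BR=1, R=6, W=2
[1] MEM needs rd=2 wr=0: ok; after: ALU=1 MUL=1 MEM=0 BR=1, R=4, W=2
[2] MEM needs rd=1 wr=1: FU; after: ALU=1 MUL=1 MEM=0 BR=1, R=4, W=2
[3] BR needs rd=0 wr=0: ok; after: ALU=1 MUL=1 MEM=0 BR=0, R=4, W=2
[4] ALU needs rd=2 wr=1: WAW; after: ALU=1 MUL=1 MEM=0 BR=0, R=4, W=2

reason(slot 2) = FU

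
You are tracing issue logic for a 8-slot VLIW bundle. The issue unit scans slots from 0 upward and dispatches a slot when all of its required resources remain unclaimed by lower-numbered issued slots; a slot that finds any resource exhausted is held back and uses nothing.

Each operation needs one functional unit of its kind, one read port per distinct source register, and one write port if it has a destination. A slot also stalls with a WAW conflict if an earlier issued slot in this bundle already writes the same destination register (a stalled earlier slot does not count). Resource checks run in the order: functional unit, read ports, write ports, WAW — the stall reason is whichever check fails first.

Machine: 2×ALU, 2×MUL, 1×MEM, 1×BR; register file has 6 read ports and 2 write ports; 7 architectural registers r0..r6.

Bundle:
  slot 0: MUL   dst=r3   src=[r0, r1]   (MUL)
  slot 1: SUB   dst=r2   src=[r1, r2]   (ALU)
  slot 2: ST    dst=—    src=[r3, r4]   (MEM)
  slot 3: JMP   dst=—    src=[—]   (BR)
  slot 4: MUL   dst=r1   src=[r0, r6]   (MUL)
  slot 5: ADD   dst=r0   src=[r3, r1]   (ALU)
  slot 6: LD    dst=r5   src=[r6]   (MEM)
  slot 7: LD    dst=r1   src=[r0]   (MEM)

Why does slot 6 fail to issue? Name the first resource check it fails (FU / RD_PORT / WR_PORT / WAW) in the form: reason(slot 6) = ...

#0 MUL src=r0,r1 dispatched  <A:2 Mu:1 Ld:1 B:1 rd:4 wr:1>
#1 ALU src=r1,r2 dispatched  <A:1 Mu:1 Ld:1 B:1 rd:2 wr:0>
#2 MEM src=r3,r4 dispatched  <A:1 Mu:1 Ld:0 B:1 rd:0 wr:0>
#3 BR src=- dispatched  <A:1 Mu:1 Ld:0 B:0 rd:0 wr:0>
#4 MUL src=r0,r6 held:RD_PORT  <A:1 Mu:1 Ld:0 B:0 rd:0 wr:0>
#5 ALU src=r3,r1 held:RD_PORT  <A:1 Mu:1 Ld:0 B:0 rd:0 wr:0>
#6 MEM src=r6 held:FU  <A:1 Mu:1 Ld:0 B:0 rd:0 wr:0>
#7 MEM src=r0 held:FU  <A:1 Mu:1 Ld:0 B:0 rd:0 wr:0>

reason(slot 6) = FU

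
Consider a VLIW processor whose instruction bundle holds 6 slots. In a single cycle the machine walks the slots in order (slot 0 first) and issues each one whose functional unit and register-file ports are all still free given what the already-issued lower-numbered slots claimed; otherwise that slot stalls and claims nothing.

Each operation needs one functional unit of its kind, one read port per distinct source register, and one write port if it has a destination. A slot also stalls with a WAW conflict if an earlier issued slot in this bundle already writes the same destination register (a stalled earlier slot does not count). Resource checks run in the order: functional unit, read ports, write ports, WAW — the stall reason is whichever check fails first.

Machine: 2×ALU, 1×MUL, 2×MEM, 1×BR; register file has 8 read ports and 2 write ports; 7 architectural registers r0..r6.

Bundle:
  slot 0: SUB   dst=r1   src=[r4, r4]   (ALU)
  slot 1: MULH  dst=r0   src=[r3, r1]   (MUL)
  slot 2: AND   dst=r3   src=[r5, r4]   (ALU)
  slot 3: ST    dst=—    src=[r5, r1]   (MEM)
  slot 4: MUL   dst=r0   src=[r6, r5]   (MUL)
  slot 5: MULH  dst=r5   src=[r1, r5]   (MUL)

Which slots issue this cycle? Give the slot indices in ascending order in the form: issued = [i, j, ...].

  0. ALU→r1 ⇒ go  {1A/1Mu/2Ld/1B | 7r 1w}
  1. MUL→r0 ⇒ go  {1A/0Mu/2Ld/1B | 5r 0w}
  2. ALU→r3 ⇒ no(WR_PORT)  {1A/0Mu/2Ld/1B | 5r 0w}
  3. MEM ⇒ go  {1A/0Mu/1Ld/1B | 3r 0w}
  4. MUL→r0 ⇒ no(FU)  {1A/0Mu/1Ld/1B | 3r 0w}
  5. MUL→r5 ⇒ no(FU)  {1A/0Mu/1Ld/1B | 3r 0w}

issued = [0, 1, 3]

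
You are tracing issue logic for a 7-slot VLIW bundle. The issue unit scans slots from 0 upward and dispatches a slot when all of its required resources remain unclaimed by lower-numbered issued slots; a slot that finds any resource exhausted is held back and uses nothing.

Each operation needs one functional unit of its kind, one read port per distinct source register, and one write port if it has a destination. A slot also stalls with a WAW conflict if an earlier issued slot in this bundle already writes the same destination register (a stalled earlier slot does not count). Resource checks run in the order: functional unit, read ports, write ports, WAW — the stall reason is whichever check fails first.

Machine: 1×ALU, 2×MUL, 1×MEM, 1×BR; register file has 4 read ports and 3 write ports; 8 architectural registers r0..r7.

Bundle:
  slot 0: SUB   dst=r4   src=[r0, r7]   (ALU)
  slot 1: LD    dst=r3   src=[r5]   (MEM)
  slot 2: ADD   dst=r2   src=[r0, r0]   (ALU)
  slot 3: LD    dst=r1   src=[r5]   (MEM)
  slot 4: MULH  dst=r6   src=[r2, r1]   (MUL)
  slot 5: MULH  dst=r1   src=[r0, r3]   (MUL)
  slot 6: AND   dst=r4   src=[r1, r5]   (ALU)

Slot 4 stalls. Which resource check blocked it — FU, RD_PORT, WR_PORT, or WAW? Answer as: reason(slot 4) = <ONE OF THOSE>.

  0. ALU→r4 ⇒ go  {0A/2Mu/1Ld/1B | 2r 2w}
  1. MEM→r3 ⇒ go  {0A/2Mu/0Ld/1B | 1r 1w}
  2. ALU→r2 ⇒ no(FU)  {0A/2Mu/0Ld/1B | 1r 1w}
  3. MEM→r1 ⇒ no(FU)  {0A/2Mu/0Ld/1B | 1r 1w}
  4. MUL→r6 ⇒ no(RD_PORT)  {0A/2Mu/0Ld/1B | 1r 1w}
  5. MUL→r1 ⇒ no(RD_PORT)  {0A/2Mu/0Ld/1B | 1r 1w}
  6. ALU→r4 ⇒ no(FU)  {0A/2Mu/0Ld/1B | 1r 1w}

reason(slot 4) = RD_PORT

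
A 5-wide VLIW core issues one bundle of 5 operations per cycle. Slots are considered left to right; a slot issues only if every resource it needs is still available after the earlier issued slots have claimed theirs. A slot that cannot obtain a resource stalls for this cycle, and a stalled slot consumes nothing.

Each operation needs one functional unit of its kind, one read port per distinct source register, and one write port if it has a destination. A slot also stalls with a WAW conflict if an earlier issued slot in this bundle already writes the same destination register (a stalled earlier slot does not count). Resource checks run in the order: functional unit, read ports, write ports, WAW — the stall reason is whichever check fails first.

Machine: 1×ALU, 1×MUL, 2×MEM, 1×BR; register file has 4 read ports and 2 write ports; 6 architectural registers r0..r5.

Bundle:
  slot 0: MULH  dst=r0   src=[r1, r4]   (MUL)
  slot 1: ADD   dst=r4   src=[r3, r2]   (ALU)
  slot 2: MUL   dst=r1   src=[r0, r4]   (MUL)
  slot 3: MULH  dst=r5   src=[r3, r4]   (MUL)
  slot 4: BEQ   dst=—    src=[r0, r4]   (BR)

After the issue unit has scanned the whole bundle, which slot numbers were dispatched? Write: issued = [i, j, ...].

  0. MUL→r0 ⇒ go  {1A/0Mu/2Ld/1B | 2r 1w}
  1. ALU→r4 ⇒ go  {0A/0Mu/2Ld/1B | 0r 0w}
  2. MUL→r1 ⇒ no(FU)  {0A/0Mu/2Ld/1B | 0r 0w}
  3. MUL→r5 ⇒ no(FU)  {0A/0Mu/2Ld/1B | 0r 0w}
  4. BR ⇒ no(RD_PORT)  {0A/0Mu/2Ld/1B | 0r 0w}

issued = [0, 1]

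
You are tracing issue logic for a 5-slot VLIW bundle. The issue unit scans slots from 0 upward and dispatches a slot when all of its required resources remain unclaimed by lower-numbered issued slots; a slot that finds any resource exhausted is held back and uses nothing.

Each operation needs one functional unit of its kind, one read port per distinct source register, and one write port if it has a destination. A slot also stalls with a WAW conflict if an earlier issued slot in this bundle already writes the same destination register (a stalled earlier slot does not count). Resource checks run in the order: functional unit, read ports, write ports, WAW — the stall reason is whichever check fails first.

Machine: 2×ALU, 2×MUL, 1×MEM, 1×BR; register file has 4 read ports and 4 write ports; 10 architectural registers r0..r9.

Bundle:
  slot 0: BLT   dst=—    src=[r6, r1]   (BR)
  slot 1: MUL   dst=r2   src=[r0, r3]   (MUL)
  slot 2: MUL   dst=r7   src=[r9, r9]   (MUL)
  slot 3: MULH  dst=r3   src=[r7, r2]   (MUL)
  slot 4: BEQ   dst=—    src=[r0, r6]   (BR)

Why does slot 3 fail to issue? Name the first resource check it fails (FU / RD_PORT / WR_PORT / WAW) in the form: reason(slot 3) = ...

reason(slot 3) = RD_PORT

[0] BR needs rd=2 wr=0: ok; after: ALU=2 MUL=2 MEM=1 BR=0, R=2, W=4
[1] MUL needs rd=2 wr=1: ok; after: ALU=2 MUL=1 MEM=1 BR=0, R=0, W=3
[2] MUL needs rd=1 wr=1: RD_PORT; after: ALU=2 MUL=1 MEM=1 BR=0, R=0, W=3
[3] MUL needs rd=2 wr=1: RD_PORT; after: ALU=2 MUL=1 MEM=1 BR=0, R=0, W=3
[4] BR needs rd=2 wr=0: FU; after: ALU=2 MUL=1 MEM=1 BR=0, R=0, W=3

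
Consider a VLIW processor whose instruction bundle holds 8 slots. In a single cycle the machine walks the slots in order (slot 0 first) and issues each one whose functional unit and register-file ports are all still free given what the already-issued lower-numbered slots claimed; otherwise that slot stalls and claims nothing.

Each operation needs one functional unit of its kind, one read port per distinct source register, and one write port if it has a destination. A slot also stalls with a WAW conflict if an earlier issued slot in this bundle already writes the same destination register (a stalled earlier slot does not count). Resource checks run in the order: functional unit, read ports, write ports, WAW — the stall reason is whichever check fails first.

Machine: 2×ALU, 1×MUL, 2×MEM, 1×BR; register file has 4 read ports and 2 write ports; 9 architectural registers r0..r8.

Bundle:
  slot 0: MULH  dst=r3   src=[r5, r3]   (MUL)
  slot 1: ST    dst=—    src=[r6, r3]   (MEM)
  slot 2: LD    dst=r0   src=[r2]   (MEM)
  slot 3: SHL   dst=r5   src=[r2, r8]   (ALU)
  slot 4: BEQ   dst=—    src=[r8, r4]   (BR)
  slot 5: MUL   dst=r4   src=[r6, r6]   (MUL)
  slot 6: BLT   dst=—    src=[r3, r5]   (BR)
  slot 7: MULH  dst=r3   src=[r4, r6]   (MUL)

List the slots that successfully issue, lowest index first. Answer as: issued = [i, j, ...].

issued = [0, 1]

[0] MUL needs rd=2 wr=1: ok; after: ALU=2 MUL=0 MEM=2 BR=1, R=2, W=1
[1] MEM needs rd=2 wr=0: ok; after: ALU=2 MUL=0 MEM=1 BR=1, R=0, W=1
[2] MEM needs rd=1 wr=1: RD_PORT; after: ALU=2 MUL=0 MEM=1 BR=1, R=0, W=1
[3] ALU needs rd=2 wr=1: RD_PORT; after: ALU=2 MUL=0 MEM=1 BR=1, R=0, W=1
[4] BR needs rd=2 wr=0: RD_PORT; after: ALU=2 MUL=0 MEM=1 BR=1, R=0, W=1
[5] MUL needs rd=1 wr=1: FU; after: ALU=2 MUL=0 MEM=1 BR=1, R=0, W=1
[6] BR needs rd=2 wr=0: RD_PORT; after: ALU=2 MUL=0 MEM=1 BR=1, R=0, W=1
[7] MUL needs rd=2 wr=1: FU; after: ALU=2 MUL=0 MEM=1 BR=1, R=0, W=1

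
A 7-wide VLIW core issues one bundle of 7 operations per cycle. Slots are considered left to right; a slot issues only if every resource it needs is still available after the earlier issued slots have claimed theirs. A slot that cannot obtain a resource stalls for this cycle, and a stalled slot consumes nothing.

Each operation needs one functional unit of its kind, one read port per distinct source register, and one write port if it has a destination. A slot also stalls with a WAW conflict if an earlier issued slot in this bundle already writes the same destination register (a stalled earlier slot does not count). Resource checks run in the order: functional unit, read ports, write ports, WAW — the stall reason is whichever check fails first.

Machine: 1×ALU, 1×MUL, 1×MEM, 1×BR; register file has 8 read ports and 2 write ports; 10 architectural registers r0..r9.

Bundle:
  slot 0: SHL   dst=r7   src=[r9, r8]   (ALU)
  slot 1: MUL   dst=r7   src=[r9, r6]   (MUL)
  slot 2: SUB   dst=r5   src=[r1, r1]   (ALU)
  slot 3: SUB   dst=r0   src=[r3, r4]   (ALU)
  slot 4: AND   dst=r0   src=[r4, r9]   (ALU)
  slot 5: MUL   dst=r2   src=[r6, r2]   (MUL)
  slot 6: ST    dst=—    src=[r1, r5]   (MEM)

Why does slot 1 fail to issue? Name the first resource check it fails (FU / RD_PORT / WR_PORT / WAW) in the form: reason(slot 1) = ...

(0) want 1×ALU +2rd +1wr — yes → AL0|MU1|ME1|BR1|rd6|wr1
(1) want 1×MUL +2rd +1wr — WAW → AL0|MU1|ME1|BR1|rd6|wr1
(2) want 1×ALU +1rd +1wr — FU → AL0|MU1|ME1|BR1|rd6|wr1
(3) want 1×ALU +2rd +1wr — FU → AL0|MU1|ME1|BR1|rd6|wr1
(4) want 1×ALU +2rd +1wr — FU → AL0|MU1|ME1|BR1|rd6|wr1
(5) want 1×MUL +2rd +1wr — yes → AL0|MU0|ME1|BR1|rd4|wr0
(6) want 1×MEM +2rd +0wr — yes → AL0|MU0|ME0|BR1|rd2|wr0

reason(slot 1) = WAW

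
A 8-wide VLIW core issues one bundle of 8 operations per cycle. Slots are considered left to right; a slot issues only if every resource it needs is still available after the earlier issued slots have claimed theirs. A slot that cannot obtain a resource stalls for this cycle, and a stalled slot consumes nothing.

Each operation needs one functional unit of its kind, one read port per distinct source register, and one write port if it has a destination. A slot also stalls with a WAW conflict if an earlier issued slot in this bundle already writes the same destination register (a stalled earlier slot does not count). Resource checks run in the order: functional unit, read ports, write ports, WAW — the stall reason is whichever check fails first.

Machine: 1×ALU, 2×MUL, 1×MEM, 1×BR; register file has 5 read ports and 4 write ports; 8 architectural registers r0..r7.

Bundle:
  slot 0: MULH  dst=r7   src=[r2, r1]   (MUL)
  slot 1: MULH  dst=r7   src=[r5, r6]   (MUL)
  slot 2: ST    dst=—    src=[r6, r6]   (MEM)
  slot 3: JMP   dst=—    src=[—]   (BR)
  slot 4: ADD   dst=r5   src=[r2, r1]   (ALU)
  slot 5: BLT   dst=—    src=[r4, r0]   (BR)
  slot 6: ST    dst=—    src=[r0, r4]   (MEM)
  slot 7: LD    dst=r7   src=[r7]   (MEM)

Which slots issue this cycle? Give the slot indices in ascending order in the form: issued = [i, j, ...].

issued = [0, 2, 3, 4]

  0. MUL→r7 ⇒ go  {1A/1Mu/1Ld/1B | 3r 3w}
  1. MUL→r7 ⇒ no(WAW)  {1A/1Mu/1Ld/1B | 3r 3w}
  2. MEM ⇒ go  {1A/1Mu/0Ld/1B | 2r 3w}
  3. BR ⇒ go  {1A/1Mu/0Ld/0B | 2r 3w}
  4. ALU→r5 ⇒ go  {0A/1Mu/0Ld/0B | 0r 2w}
  5. BR ⇒ no(FU)  {0A/1Mu/0Ld/0B | 0r 2w}
  6. MEM ⇒ no(FU)  {0A/1Mu/0Ld/0B | 0r 2w}
  7. MEM→r7 ⇒ no(FU)  {0A/1Mu/0Ld/0B | 0r 2w}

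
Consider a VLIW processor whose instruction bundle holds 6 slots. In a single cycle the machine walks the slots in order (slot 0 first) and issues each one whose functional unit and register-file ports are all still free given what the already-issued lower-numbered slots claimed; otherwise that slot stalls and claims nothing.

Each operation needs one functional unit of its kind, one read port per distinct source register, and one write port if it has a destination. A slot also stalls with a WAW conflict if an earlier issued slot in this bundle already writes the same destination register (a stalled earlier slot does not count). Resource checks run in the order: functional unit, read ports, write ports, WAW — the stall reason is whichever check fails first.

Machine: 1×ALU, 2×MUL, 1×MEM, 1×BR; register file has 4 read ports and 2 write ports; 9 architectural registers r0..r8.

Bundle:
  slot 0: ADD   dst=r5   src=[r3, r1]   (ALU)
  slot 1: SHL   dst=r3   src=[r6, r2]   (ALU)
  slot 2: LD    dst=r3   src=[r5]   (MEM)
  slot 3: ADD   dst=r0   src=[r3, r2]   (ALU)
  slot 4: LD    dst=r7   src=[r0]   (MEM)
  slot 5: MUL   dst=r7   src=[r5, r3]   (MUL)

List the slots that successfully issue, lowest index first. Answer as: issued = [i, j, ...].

issued = [0, 2]

[0] ALU needs rd=2 wr=1: ok; after: ALU=0 MUL=2 MEM=1 BR=1, R=2, W=1
[1] ALU needs rd=2 wr=1: FU; after: ALU=0 MUL=2 MEM=1 BR=1, R=2, W=1
[2] MEM needs rd=1 wr=1: ok; after: ALU=0 MUL=2 MEM=0 BR=1, R=1, W=0
[3] ALU needs rd=2 wr=1: FU; after: ALU=0 MUL=2 MEM=0 BR=1, R=1, W=0
[4] MEM needs rd=1 wr=1: FU; after: ALU=0 MUL=2 MEM=0 BR=1, R=1, W=0
[5] MUL needs rd=2 wr=1: RD_PORT; after: ALU=0 MUL=2 MEM=0 BR=1, R=1, W=0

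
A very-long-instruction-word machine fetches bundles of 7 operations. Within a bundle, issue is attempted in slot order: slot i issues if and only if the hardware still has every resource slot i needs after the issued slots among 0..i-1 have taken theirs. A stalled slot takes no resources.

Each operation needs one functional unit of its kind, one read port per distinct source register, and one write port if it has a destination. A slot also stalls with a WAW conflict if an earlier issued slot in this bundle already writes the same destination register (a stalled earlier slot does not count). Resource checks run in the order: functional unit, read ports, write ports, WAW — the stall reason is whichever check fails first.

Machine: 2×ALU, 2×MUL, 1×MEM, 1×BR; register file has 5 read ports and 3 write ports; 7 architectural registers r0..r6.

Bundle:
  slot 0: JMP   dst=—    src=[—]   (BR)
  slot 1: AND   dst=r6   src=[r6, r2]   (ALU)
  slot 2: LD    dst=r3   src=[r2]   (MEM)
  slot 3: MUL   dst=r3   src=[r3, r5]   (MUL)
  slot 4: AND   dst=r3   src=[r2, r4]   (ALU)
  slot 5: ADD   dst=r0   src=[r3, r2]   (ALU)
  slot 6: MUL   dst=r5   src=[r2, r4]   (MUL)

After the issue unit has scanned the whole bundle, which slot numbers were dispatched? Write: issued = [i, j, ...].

#0 BR src=- dispatched  <A:2 Mu:2 Ld:1 B:0 rd:5 wr:3>
#1 ALU src=r6,r2 dispatched  <A:1 Mu:2 Ld:1 B:0 rd:3 wr:2>
#2 MEM src=r2 dispatched  <A:1 Mu:2 Ld:0 B:0 rd:2 wr:1>
#3 MUL src=r3,r5 held:WAW  <A:1 Mu:2 Ld:0 B:0 rd:2 wr:1>
#4 ALU src=r2,r4 held:WAW  <A:1 Mu:2 Ld:0 B:0 rd:2 wr:1>
#5 ALU src=r3,r2 dispatched  <A:0 Mu:2 Ld:0 B:0 rd:0 wr:0>
#6 MUL src=r2,r4 held:RD_PORT  <A:0 Mu:2 Ld:0 B:0 rd:0 wr:0>

issued = [0, 1, 2, 5]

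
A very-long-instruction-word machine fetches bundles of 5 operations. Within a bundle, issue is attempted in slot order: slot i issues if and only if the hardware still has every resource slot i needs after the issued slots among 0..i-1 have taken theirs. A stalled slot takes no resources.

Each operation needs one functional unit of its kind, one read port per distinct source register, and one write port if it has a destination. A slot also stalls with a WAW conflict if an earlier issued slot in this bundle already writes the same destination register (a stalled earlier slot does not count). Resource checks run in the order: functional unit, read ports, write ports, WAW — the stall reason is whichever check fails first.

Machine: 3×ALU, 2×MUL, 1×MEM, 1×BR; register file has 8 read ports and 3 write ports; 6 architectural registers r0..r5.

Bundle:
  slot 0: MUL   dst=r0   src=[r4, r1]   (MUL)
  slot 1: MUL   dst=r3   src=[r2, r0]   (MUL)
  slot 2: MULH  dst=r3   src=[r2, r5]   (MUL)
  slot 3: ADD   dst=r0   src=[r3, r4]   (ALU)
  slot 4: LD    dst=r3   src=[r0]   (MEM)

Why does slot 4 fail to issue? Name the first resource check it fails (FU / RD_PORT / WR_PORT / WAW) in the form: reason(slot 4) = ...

reason(slot 4) = WAW

slot 0 (MUL): ISSUE — free A3,Mu1,Ld1,B1 rp6 wp2
slot 1 (MUL): ISSUE — free A3,Mu0,Ld1,B1 rp4 wp1
slot 2 (MUL): stall FU — free A3,Mu0,Ld1,B1 rp4 wp1
slot 3 (ALU): stall WAW — free A3,Mu0,Ld1,B1 rp4 wp1
slot 4 (MEM): stall WAW — free A3,Mu0,Ld1,B1 rp4 wp1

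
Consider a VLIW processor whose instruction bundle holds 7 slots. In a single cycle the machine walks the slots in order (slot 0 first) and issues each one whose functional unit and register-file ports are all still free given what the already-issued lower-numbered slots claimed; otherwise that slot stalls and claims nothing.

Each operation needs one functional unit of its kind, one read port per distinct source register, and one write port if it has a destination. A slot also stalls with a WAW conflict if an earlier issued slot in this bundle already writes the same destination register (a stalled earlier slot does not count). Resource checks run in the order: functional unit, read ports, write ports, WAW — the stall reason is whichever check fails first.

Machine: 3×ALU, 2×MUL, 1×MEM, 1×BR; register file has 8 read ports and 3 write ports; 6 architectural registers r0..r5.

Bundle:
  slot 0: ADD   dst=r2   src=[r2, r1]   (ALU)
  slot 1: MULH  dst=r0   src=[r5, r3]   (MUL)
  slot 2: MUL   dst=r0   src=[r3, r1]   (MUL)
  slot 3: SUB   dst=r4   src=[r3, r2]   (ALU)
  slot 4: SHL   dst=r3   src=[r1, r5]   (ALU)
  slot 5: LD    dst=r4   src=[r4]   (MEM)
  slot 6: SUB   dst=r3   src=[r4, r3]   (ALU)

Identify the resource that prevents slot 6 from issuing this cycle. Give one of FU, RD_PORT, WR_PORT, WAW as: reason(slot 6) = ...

#0 ALU src=r2,r1 dispatched  <A:2 Mu:2 Ld:1 B:1 rd:6 wr:2>
#1 MUL src=r5,r3 dispatched  <A:2 Mu:1 Ld:1 B:1 rd:4 wr:1>
#2 MUL src=r3,r1 held:WAW  <A:2 Mu:1 Ld:1 B:1 rd:4 wr:1>
#3 ALU src=r3,r2 dispatched  <A:1 Mu:1 Ld:1 B:1 rd:2 wr:0>
#4 ALU src=r1,r5 held:WR_PORT  <A:1 Mu:1 Ld:1 B:1 rd:2 wr:0>
#5 MEM src=r4 held:WR_PORT  <A:1 Mu:1 Ld:1 B:1 rd:2 wr:0>
#6 ALU src=r4,r3 held:WR_PORT  <A:1 Mu:1 Ld:1 B:1 rd:2 wr:0>

reason(slot 6) = WR_PORT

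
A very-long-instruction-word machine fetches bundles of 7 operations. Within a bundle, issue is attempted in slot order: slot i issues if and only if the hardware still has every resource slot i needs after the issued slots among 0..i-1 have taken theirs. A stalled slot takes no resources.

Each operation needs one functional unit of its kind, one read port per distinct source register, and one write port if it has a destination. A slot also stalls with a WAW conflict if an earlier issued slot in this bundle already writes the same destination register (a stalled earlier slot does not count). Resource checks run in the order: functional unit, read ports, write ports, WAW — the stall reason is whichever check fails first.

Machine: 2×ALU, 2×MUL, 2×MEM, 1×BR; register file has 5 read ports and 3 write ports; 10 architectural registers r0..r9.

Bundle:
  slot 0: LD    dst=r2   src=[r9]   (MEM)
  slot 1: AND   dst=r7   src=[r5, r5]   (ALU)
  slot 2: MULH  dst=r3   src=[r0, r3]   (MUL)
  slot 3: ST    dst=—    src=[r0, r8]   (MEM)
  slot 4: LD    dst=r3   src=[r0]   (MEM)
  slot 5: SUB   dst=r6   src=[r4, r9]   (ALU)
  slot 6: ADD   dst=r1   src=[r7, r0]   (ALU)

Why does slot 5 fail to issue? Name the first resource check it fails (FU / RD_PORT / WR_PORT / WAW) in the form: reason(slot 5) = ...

slot 0 (MEM): ISSUE — free A2,Mu2,Ld1,B1 rp4 wp2
slot 1 (ALU): ISSUE — free A1,Mu2,Ld1,B1 rp3 wp1
slot 2 (MUL): ISSUE — free A1,Mu1,Ld1,B1 rp1 wp0
slot 3 (MEM): stall RD_PORT — free A1,Mu1,Ld1,B1 rp1 wp0
slot 4 (MEM): stall WR_PORT — free A1,Mu1,Ld1,B1 rp1 wp0
slot 5 (ALU): stall RD_PORT — free A1,Mu1,Ld1,B1 rp1 wp0
slot 6 (ALU): stall RD_PORT — free A1,Mu1,Ld1,B1 rp1 wp0

reason(slot 5) = RD_PORT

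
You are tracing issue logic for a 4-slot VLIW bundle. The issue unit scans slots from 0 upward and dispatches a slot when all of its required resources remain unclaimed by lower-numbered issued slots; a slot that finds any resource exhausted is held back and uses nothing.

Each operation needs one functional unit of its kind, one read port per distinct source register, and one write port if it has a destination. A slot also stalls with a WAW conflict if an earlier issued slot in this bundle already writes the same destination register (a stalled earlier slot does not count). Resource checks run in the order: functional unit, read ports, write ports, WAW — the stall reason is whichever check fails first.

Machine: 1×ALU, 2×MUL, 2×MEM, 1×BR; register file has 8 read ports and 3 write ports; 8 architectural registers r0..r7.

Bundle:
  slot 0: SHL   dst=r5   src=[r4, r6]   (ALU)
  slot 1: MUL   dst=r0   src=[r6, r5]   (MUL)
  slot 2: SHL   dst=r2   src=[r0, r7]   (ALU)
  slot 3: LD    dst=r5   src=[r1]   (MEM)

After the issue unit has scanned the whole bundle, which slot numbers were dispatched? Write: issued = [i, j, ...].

slot 0 (ALU): ISSUE — free A0,Mu2,Ld2,B1 rp6 wp2
slot 1 (MUL): ISSUE — free A0,Mu1,Ld2,B1 rp4 wp1
slot 2 (ALU): stall FU — free A0,Mu1,Ld2,B1 rp4 wp1
slot 3 (MEM): stall WAW — free A0,Mu1,Ld2,B1 rp4 wp1

issued = [0, 1]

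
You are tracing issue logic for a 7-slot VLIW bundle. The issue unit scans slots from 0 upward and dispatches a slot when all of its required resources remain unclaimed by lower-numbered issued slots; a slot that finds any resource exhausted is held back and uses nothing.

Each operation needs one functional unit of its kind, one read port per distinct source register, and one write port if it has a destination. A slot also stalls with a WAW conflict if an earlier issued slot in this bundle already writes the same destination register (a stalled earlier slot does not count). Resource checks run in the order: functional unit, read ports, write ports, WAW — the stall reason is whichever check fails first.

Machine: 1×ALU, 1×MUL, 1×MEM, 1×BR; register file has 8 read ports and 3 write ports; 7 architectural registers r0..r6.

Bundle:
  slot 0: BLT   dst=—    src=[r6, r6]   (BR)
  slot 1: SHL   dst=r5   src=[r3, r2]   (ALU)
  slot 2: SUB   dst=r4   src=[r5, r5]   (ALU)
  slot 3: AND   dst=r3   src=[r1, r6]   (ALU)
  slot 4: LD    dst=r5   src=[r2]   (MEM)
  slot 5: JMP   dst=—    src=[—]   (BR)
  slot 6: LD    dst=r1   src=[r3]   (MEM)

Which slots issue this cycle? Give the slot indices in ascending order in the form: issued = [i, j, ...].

(0) want 1×BR +1rd +0wr — yes → AL1|MU1|ME1|BR0|rd7|wr3
(1) want 1×ALU +2rd +1wr — yes → AL0|MU1|ME1|BR0|rd5|wr2
(2) want 1×ALU +1rd +1wr — FU → AL0|MU1|ME1|BR0|rd5|wr2
(3) want 1×ALU +2rd +1wr — FU → AL0|MU1|ME1|BR0|rd5|wr2
(4) want 1×MEM +1rd +1wr — WAW → AL0|MU1|ME1|BR0|rd5|wr2
(5) want 1×BR +0rd +0wr — FU → AL0|MU1|ME1|BR0|rd5|wr2
(6) want 1×MEM +1rd +1wr — yes → AL0|MU1|ME0|BR0|rd4|wr1

issued = [0, 1, 6]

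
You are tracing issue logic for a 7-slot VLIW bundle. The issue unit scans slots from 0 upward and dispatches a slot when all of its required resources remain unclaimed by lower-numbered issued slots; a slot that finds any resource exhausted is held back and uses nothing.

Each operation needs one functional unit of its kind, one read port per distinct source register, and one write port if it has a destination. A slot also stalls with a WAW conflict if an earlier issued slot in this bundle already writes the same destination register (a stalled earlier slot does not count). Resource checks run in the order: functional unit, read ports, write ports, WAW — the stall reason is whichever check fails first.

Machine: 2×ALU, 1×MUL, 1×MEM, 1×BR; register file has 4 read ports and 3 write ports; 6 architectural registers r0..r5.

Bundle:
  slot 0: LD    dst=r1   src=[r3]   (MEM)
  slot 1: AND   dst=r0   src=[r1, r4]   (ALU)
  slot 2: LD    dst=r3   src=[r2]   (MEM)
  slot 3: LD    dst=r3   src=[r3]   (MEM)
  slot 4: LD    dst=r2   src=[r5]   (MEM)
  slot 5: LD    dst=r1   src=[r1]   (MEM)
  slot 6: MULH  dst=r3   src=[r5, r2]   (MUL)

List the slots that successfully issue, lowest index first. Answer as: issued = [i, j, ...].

issued = [0, 1]

(0) want 1×MEM +1rd +1wr — yes → AL2|MU1|ME0|BR1|rd3|wr2
(1) want 1×ALU +2rd +1wr — yes → AL1|MU1|ME0|BR1|rd1|wr1
(2) want 1×MEM +1rd +1wr — FU → AL1|MU1|ME0|BR1|rd1|wr1
(3) want 1×MEM +1rd +1wr — FU → AL1|MU1|ME0|BR1|rd1|wr1
(4) want 1×MEM +1rd +1wr — FU → AL1|MU1|ME0|BR1|rd1|wr1
(5) want 1×MEM +1rd +1wr — FU → AL1|MU1|ME0|BR1|rd1|wr1
(6) want 1×MUL +2rd +1wr — RD_PORT → AL1|MU1|ME0|BR1|rd1|wr1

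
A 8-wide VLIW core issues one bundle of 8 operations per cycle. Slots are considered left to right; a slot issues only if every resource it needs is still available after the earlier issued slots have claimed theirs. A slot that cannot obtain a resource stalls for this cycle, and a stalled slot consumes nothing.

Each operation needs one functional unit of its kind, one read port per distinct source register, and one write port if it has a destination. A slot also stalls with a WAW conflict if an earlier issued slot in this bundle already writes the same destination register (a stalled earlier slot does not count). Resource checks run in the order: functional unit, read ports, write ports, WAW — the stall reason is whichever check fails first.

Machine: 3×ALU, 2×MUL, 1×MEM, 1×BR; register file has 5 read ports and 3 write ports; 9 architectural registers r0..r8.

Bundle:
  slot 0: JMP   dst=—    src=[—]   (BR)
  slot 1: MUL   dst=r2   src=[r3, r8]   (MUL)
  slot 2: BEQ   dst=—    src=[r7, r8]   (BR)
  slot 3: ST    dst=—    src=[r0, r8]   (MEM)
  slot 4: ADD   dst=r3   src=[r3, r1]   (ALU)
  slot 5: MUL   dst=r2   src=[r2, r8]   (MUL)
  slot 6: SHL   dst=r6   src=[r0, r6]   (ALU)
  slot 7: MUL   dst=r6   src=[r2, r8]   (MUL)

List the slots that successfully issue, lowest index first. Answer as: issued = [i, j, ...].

issued = [0, 1, 3]

(0) want 1×BR +0rd +0wr — yes → AL3|MU2|ME1|BR0|rd5|wr3
(1) want 1×MUL +2rd +1wr — yes → AL3|MU1|ME1|BR0|rd3|wr2
(2) want 1×BR +2rd +0wr — FU → AL3|MU1|ME1|BR0|rd3|wr2
(3) want 1×MEM +2rd +0wr — yes → AL3|MU1|ME0|BR0|rd1|wr2
(4) want 1×ALU +2rd +1wr — RD_PORT → AL3|MU1|ME0|BR0|rd1|wr2
(5) want 1×MUL +2rd +1wr — RD_PORT → AL3|MU1|ME0|BR0|rd1|wr2
(6) want 1×ALU +2rd +1wr — RD_PORT → AL3|MU1|ME0|BR0|rd1|wr2
(7) want 1×MUL +2rd +1wr — RD_PORT → AL3|MU1|ME0|BR0|rd1|wr2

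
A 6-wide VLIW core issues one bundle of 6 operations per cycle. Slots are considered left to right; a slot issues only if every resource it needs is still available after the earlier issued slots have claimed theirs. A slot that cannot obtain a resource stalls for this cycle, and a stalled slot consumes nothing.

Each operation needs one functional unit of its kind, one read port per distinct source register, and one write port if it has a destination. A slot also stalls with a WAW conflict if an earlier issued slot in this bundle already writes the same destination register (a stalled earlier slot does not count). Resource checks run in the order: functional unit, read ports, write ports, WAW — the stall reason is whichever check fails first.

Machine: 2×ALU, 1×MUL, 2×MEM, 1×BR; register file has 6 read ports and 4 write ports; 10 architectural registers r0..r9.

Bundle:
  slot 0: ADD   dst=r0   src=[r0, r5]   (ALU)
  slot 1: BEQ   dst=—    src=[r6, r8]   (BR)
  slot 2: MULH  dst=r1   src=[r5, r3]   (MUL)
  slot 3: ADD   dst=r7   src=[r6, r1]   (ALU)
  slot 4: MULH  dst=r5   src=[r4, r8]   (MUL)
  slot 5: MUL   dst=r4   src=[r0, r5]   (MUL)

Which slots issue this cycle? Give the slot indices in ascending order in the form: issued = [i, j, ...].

issued = [0, 1, 2]

#0 ALU src=r0,r5 dispatched  <A:1 Mu:1 Ld:2 B:1 rd:4 wr:3>
#1 BR src=r6,r8 dispatched  <A:1 Mu:1 Ld:2 B:0 rd:2 wr:3>
#2 MUL src=r5,r3 dispatched  <A:1 Mu:0 Ld:2 B:0 rd:0 wr:2>
#3 ALU src=r6,r1 held:RD_PORT  <A:1 Mu:0 Ld:2 B:0 rd:0 wr:2>
#4 MUL src=r4,r8 held:FU  <A:1 Mu:0 Ld:2 B:0 rd:0 wr:2>
#5 MUL src=r0,r5 held:FU  <A:1 Mu:0 Ld:2 B:0 rd:0 wr:2>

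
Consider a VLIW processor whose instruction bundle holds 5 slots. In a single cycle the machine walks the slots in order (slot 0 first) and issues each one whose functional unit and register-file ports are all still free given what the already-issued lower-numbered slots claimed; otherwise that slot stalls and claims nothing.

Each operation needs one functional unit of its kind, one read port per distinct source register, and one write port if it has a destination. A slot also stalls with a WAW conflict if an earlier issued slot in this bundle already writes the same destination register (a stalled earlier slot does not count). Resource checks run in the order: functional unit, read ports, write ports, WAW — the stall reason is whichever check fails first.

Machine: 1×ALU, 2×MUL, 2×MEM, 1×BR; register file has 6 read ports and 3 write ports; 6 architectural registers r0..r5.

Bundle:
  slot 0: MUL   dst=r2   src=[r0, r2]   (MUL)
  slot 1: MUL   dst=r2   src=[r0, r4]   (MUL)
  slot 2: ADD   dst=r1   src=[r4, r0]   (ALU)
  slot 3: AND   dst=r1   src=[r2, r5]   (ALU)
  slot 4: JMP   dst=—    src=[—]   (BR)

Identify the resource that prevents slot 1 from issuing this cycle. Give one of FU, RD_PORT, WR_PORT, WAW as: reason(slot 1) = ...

#0 MUL src=r0,r2 dispatched  <A:1 Mu:1 Ld:2 B:1 rd:4 wr:2>
#1 MUL src=r0,r4 held:WAW  <A:1 Mu:1 Ld:2 B:1 rd:4 wr:2>
#2 ALU src=r4,r0 dispatched  <A:0 Mu:1 Ld:2 B:1 rd:2 wr:1>
#3 ALU src=r2,r5 held:FU  <A:0 Mu:1 Ld:2 B:1 rd:2 wr:1>
#4 BR src=- dispatched  <A:0 Mu:1 Ld:2 B:0 rd:2 wr:1>

reason(slot 1) = WAW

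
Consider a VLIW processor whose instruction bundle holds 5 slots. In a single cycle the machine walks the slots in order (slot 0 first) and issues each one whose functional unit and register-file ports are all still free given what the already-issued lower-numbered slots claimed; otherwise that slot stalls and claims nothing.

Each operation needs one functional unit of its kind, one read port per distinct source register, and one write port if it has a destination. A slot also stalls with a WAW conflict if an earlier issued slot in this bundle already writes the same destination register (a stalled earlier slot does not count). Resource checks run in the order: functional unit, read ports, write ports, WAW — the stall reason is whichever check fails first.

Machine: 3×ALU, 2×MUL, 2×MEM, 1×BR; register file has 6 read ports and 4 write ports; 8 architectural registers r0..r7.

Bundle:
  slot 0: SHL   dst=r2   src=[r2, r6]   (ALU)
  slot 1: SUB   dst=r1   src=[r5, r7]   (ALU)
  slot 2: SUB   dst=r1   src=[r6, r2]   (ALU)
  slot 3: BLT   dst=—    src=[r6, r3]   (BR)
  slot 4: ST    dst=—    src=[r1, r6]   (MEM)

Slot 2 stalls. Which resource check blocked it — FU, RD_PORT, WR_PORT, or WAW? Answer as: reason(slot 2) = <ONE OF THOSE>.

  0. ALU→r2 ⇒ go  {2A/2Mu/2Ld/1B | 4r 3w}
  1. ALU→r1 ⇒ go  {1A/2Mu/2Ld/1B | 2r 2w}
  2. ALU→r1 ⇒ no(WAW)  {1A/2Mu/2Ld/1B | 2r 2w}
  3. BR ⇒ go  {1A/2Mu/2Ld/0B | 0r 2w}
  4. MEM ⇒ no(RD_PORT)  {1A/2Mu/2Ld/0B | 0r 2w}

reason(slot 2) = WAW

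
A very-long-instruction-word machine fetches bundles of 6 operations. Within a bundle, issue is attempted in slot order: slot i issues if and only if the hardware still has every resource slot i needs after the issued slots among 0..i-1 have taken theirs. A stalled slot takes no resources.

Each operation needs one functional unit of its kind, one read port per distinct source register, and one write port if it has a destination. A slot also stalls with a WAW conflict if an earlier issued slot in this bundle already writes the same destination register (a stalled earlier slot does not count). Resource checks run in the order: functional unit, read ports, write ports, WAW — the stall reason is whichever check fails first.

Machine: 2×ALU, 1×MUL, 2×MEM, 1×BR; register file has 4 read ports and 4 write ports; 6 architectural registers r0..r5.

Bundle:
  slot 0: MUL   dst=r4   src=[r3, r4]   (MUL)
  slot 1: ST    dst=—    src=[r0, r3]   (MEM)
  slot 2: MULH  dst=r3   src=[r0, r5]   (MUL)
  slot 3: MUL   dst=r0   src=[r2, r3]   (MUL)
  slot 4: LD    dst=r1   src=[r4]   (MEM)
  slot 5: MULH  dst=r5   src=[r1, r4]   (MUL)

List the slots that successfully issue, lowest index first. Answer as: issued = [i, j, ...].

(0) want 1×MUL +2rd +1wr — yes → AL2|MU0|ME2|BR1|rd2|wr3
(1) want 1×MEM +2rd +0wr — yes → AL2|MU0|ME1|BR1|rd0|wr3
(2) want 1×MUL +2rd +1wr — FU → AL2|MU0|ME1|BR1|rd0|wr3
(3) want 1×MUL +2rd +1wr — FU → AL2|MU0|ME1|BR1|rd0|wr3
(4) want 1×MEM +1rd +1wr — RD_PORT → AL2|MU0|ME1|BR1|rd0|wr3
(5) want 1×MUL +2rd +1wr — FU → AL2|MU0|ME1|BR1|rd0|wr3

issued = [0, 1]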